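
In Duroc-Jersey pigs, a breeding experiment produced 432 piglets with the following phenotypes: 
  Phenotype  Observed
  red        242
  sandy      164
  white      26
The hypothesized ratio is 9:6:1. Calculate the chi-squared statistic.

0.066

Total ratio parts = 16. Expected numbers out of 432:
  red: 432 × 9/16 = 243
  sandy: 432 × 6/16 = 162
  white: 432 × 1/16 = 27
χ² = Σ (O − E)² / E
  red: (242 − 243)² / 243 = 0.0041
  sandy: (164 − 162)² / 162 = 0.0247
  white: (26 − 27)² / 27 = 0.0370
χ² = 0.0041 + 0.0247 + 0.0370 = 0.0658 ≈ 0.066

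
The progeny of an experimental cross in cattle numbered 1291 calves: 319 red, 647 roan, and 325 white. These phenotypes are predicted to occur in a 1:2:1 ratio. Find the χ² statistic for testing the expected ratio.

Under the 1:2:1 hypothesis (Σ ratio = 4, N = 1291):
  red: 1291 × 1/4 = 322.75
  roan: 1291 × 2/4 = 645.5
  white: 1291 × 1/4 = 322.75
χ² = Σ (O − E)² / E
  red: (319 − 322.75)² / 322.75 = 0.0436
  roan: (647 − 645.5)² / 645.5 = 0.0035
  white: (325 − 322.75)² / 322.75 = 0.0157
χ² = 0.0436 + 0.0035 + 0.0157 = 0.0628 ≈ 0.063

0.063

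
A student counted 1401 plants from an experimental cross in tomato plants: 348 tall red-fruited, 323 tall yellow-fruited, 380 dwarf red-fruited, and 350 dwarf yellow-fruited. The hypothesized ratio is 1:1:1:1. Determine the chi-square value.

4.662

Under the 1:1:1:1 hypothesis (Σ ratio = 4, N = 1401):
  tall red-fruited: 1401 × 1/4 = 350.25
  tall yellow-fruited: 1401 × 1/4 = 350.25
  dwarf red-fruited: 1401 × 1/4 = 350.25
  dwarf yellow-fruited: 1401 × 1/4 = 350.25
χ² = Σ (O − E)² / E
  tall red-fruited: (348 − 350.25)² / 350.25 = 0.0145
  tall yellow-fruited: (323 − 350.25)² / 350.25 = 2.1201
  dwarf red-fruited: (380 − 350.25)² / 350.25 = 2.5269
  dwarf yellow-fruited: (350 − 350.25)² / 350.25 = 0.0002
χ² = 0.0145 + 2.1201 + 2.5269 + 0.0002 = 4.6617 ≈ 4.662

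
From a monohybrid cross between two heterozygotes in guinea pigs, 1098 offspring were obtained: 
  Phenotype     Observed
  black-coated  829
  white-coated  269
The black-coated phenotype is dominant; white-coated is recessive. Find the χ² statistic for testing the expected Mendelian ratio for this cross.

For a monohybrid cross between heterozygotes with complete dominance, the expected phenotypic ratio is 3:1.
Expected counts for N = 1098 under a 3:1 ratio (total parts = 4):
  black-coated: 1098 × 3/4 = 823.5
  white-coated: 1098 × 1/4 = 274.5
χ² = Σ (O − E)² / E
  black-coated: (829 − 823.5)² / 823.5 = 0.0367
  white-coated: (269 − 274.5)² / 274.5 = 0.1102
χ² = 0.0367 + 0.1102 = 0.1469 ≈ 0.147

0.147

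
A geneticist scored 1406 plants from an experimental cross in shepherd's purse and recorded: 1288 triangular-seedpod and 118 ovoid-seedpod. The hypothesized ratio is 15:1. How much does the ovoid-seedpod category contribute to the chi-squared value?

Under the 15:1 hypothesis (Σ ratio = 16, N = 1406):
  triangular-seedpod: 1406 × 15/16 = 1318.125
  ovoid-seedpod: 1406 × 1/16 = 87.875
Contribution of ovoid-seedpod: (118 − 87.875)² / 87.875 = 10.3273

10.327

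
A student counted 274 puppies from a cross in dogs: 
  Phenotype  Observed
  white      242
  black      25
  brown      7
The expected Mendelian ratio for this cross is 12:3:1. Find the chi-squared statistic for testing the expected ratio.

26.010

Under the 12:3:1 hypothesis (Σ ratio = 16, N = 274):
  white: 274 × 12/16 = 205.5
  black: 274 × 3/16 = 51.375
  brown: 274 × 1/16 = 17.125
χ² = Σ (O − E)² / E
  white: (242 − 205.5)² / 205.5 = 6.4830
  black: (25 − 51.375)² / 51.375 = 13.5405
  brown: (7 − 17.125)² / 17.125 = 5.9863
χ² = 6.4830 + 13.5405 + 5.9863 = 26.0098 ≈ 26.010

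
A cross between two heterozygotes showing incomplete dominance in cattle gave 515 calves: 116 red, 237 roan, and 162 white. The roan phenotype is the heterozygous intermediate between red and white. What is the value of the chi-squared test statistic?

11.482

With incomplete dominance, a heterozygote × heterozygote cross gives a 1:2:1 phenotypic ratio.
Total ratio parts = 4. Expected numbers out of 515:
  red: 515 × 1/4 = 128.75
  roan: 515 × 2/4 = 257.5
  white: 515 × 1/4 = 128.75
χ² = Σ (O − E)² / E
  red: (116 − 128.75)² / 128.75 = 1.2626
  roan: (237 − 257.5)² / 257.5 = 1.6320
  white: (162 − 128.75)² / 128.75 = 8.5869
χ² = 1.2626 + 1.6320 + 8.5869 = 11.4815 ≈ 11.482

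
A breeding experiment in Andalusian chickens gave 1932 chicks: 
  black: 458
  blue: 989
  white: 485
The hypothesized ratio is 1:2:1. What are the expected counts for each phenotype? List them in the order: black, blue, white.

483, 966, 483

The 1:2:1 ratio has 4 parts, so with N = 1932 the expected counts are:
  black: 1932 × 1/4 = 483
  blue: 1932 × 2/4 = 966
  white: 1932 × 1/4 = 483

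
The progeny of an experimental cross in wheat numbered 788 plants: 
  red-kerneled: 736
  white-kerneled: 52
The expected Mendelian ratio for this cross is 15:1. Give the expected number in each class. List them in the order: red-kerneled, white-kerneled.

Expected counts for N = 788 under a 15:1 ratio (total parts = 16):
  red-kerneled: 788 × 15/16 = 738.75
  white-kerneled: 788 × 1/16 = 49.25

738.75, 49.25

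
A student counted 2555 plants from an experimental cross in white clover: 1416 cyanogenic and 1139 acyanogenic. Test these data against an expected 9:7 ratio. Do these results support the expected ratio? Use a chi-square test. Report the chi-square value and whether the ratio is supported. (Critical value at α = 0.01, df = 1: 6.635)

0.714; consistent

Expected counts for N = 2555 under a 9:7 ratio (total parts = 16):
  cyanogenic: 2555 × 9/16 = 1437.1875
  acyanogenic: 2555 × 7/16 = 1117.8125
χ² = Σ (O − E)² / E
  cyanogenic: (1416 − 1437.1875)² / 1437.1875 = 0.3124
  acyanogenic: (1139 − 1117.8125)² / 1117.8125 = 0.4016
χ² = 0.3124 + 0.4016 = 0.714
Degrees of freedom = 2 − 1 = 1; critical value at α = 0.01 is 6.635.
Since 0.714 < 6.635, we fail to reject the null hypothesis — the data are consistent with the 9:7 ratio.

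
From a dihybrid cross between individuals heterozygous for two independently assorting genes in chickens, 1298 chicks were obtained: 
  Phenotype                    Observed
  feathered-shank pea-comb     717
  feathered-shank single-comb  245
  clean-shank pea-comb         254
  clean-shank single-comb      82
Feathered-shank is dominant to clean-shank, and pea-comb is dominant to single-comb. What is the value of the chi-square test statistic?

0.720

A dihybrid F₂ with independent assortment and complete dominance at both loci gives a 9:3:3:1 phenotypic ratio.
Under the 9:3:3:1 hypothesis (Σ ratio = 16, N = 1298):
  feathered-shank pea-comb: 1298 × 9/16 = 730.125
  feathered-shank single-comb: 1298 × 3/16 = 243.375
  clean-shank pea-comb: 1298 × 3/16 = 243.375
  clean-shank single-comb: 1298 × 1/16 = 81.125
χ² = Σ (O − E)² / E
  feathered-shank pea-comb: (717 − 730.125)² / 730.125 = 0.2359
  feathered-shank single-comb: (245 − 243.375)² / 243.375 = 0.0109
  clean-shank pea-comb: (254 − 243.375)² / 243.375 = 0.4639
  clean-shank single-comb: (82 − 81.125)² / 81.125 = 0.0094
χ² = 0.2359 + 0.0109 + 0.4639 + 0.0094 = 0.7201 ≈ 0.720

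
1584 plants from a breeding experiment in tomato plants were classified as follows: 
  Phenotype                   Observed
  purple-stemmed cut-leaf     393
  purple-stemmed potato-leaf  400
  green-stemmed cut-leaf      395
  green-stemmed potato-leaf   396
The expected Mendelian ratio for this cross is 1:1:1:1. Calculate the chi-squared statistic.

Total ratio parts = 4. Expected numbers out of 1584:
  purple-stemmed cut-leaf: 1584 × 1/4 = 396
  purple-stemmed potato-leaf: 1584 × 1/4 = 396
  green-stemmed cut-leaf: 1584 × 1/4 = 396
  green-stemmed potato-leaf: 1584 × 1/4 = 396
χ² = Σ (O − E)² / E
  purple-stemmed cut-leaf: (393 − 396)² / 396 = 0.0227
  purple-stemmed potato-leaf: (400 − 396)² / 396 = 0.0404
  green-stemmed cut-leaf: (395 − 396)² / 396 = 0.0025
  green-stemmed potato-leaf: (396 − 396)² / 396 = 0.0000
χ² = 0.0227 + 0.0404 + 0.0025 + 0.0000 = 0.0656 ≈ 0.066

0.066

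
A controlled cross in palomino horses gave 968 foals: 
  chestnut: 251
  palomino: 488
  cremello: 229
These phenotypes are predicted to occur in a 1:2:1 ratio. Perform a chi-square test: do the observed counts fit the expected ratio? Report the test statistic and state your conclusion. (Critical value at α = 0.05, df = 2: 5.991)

Total ratio parts = 4. Expected numbers out of 968:
  chestnut: 968 × 1/4 = 242
  palomino: 968 × 2/4 = 484
  cremello: 968 × 1/4 = 242
χ² = Σ (O − E)² / E
  chestnut: (251 − 242)² / 242 = 0.3347
  palomino: (488 − 484)² / 484 = 0.0331
  cremello: (229 − 242)² / 242 = 0.6983
χ² = 0.3347 + 0.0331 + 0.6983 = 1.0661 ≈ 1.066
Degrees of freedom = 3 − 1 = 2; critical value at α = 0.05 is 5.991.
Since 1.066 < 5.991, we fail to reject the null hypothesis — the data are consistent with the 1:2:1 ratio.

1.066; consistent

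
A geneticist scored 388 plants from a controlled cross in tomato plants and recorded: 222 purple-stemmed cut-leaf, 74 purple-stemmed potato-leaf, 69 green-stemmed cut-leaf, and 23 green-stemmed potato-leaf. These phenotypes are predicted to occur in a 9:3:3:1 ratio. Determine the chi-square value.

Total ratio parts = 16. Expected numbers out of 388:
  purple-stemmed cut-leaf: 388 × 9/16 = 218.25
  purple-stemmed potato-leaf: 388 × 3/16 = 72.75
  green-stemmed cut-leaf: 388 × 3/16 = 72.75
  green-stemmed potato-leaf: 388 × 1/16 = 24.25
χ² = Σ (O − E)² / E
  purple-stemmed cut-leaf: (222 − 218.25)² / 218.25 = 0.0644
  purple-stemmed potato-leaf: (74 − 72.75)² / 72.75 = 0.0215
  green-stemmed cut-leaf: (69 − 72.75)² / 72.75 = 0.1933
  green-stemmed potato-leaf: (23 − 24.25)² / 24.25 = 0.0644
χ² = 0.0644 + 0.0215 + 0.1933 + 0.0644 = 0.3436 ≈ 0.344

0.344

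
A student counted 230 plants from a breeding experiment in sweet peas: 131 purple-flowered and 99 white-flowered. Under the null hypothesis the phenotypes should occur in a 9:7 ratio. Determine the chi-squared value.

Total ratio parts = 16. Expected numbers out of 230:
  purple-flowered: 230 × 9/16 = 129.375
  white-flowered: 230 × 7/16 = 100.625
χ² = Σ (O − E)² / E
  purple-flowered: (131 − 129.375)² / 129.375 = 0.0204
  white-flowered: (99 − 100.625)² / 100.625 = 0.0262
χ² = 0.0204 + 0.0262 = 0.0466 ≈ 0.047

0.047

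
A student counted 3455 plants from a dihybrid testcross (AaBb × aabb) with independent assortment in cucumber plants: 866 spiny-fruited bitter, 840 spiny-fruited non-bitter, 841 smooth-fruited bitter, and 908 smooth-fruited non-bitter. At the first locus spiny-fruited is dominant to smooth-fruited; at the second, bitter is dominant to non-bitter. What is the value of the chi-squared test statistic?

A dihybrid testcross with independent assortment gives a 1:1:1:1 ratio.
Under the 1:1:1:1 hypothesis (Σ ratio = 4, N = 3455):
  spiny-fruited bitter: 3455 × 1/4 = 863.75
  spiny-fruited non-bitter: 3455 × 1/4 = 863.75
  smooth-fruited bitter: 3455 × 1/4 = 863.75
  smooth-fruited non-bitter: 3455 × 1/4 = 863.75
χ² = Σ (O − E)² / E
  spiny-fruited bitter: (866 − 863.75)² / 863.75 = 0.0059
  spiny-fruited non-bitter: (840 − 863.75)² / 863.75 = 0.6530
  smooth-fruited bitter: (841 − 863.75)² / 863.75 = 0.5992
  smooth-fruited non-bitter: (908 − 863.75)² / 863.75 = 2.2669
χ² = 0.0059 + 0.6530 + 0.5992 + 2.2669 = 3.525

3.525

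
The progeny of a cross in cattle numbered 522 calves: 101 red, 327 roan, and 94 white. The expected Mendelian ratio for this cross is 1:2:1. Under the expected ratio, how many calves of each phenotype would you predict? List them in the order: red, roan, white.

130.5, 261, 130.5

Under the 1:2:1 hypothesis (Σ ratio = 4, N = 522):
  red: 522 × 1/4 = 130.5
  roan: 522 × 2/4 = 261
  white: 522 × 1/4 = 130.5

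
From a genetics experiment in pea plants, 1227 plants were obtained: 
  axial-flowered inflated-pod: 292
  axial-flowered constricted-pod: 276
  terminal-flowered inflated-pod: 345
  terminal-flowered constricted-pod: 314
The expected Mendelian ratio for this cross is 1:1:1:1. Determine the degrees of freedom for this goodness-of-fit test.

3

A goodness-of-fit test with 4 phenotype classes has df = 4 − 1 = 3.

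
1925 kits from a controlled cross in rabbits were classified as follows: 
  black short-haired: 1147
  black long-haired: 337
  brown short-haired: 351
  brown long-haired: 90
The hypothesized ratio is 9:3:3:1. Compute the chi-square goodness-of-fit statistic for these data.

Expected counts for N = 1925 under a 9:3:3:1 ratio (total parts = 16):
  black short-haired: 1925 × 9/16 = 1082.8125
  black long-haired: 1925 × 3/16 = 360.9375
  brown short-haired: 1925 × 3/16 = 360.9375
  brown long-haired: 1925 × 1/16 = 120.3125
χ² = Σ (O − E)² / E
  black short-haired: (1147 − 1082.8125)² / 1082.8125 = 3.8049
  black long-haired: (337 − 360.9375)² / 360.9375 = 1.5875
  brown short-haired: (351 − 360.9375)² / 360.9375 = 0.2736
  brown long-haired: (90 − 120.3125)² / 120.3125 = 7.6372
χ² = 3.8049 + 1.5875 + 0.2736 + 7.6372 = 13.3032 ≈ 13.303

13.303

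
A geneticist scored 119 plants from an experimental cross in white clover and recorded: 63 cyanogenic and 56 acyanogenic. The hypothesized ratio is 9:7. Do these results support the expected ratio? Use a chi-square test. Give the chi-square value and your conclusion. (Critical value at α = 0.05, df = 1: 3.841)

Total ratio parts = 16. Expected numbers out of 119:
  cyanogenic: 119 × 9/16 = 66.9375
  acyanogenic: 119 × 7/16 = 52.0625
χ² = Σ (O − E)² / E
  cyanogenic: (63 − 66.9375)² / 66.9375 = 0.2316
  acyanogenic: (56 − 52.0625)² / 52.0625 = 0.2978
χ² = 0.2316 + 0.2978 = 0.5294 ≈ 0.529
Degrees of freedom = 2 − 1 = 1; critical value at α = 0.05 is 3.841.
Since 0.529 < 3.841, we fail to reject the null hypothesis — the data are consistent with the 9:7 ratio.

0.529; consistent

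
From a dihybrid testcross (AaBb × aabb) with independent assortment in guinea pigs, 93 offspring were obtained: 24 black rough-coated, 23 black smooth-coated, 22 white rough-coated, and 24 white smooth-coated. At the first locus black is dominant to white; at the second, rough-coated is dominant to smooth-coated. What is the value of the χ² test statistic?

A dihybrid testcross with independent assortment gives a 1:1:1:1 ratio.
Total ratio parts = 4. Expected numbers out of 93:
  black rough-coated: 93 × 1/4 = 23.25
  black smooth-coated: 93 × 1/4 = 23.25
  white rough-coated: 93 × 1/4 = 23.25
  white smooth-coated: 93 × 1/4 = 23.25
χ² = Σ (O − E)² / E
  black rough-coated: (24 − 23.25)² / 23.25 = 0.0242
  black smooth-coated: (23 − 23.25)² / 23.25 = 0.0027
  white rough-coated: (22 − 23.25)² / 23.25 = 0.0672
  white smooth-coated: (24 − 23.25)² / 23.25 = 0.0242
χ² = 0.0242 + 0.0027 + 0.0672 + 0.0242 = 0.1183 ≈ 0.118

0.118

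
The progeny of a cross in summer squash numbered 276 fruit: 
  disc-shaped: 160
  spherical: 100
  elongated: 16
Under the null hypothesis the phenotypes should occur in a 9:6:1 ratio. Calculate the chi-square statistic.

Total ratio parts = 16. Expected numbers out of 276:
  disc-shaped: 276 × 9/16 = 155.25
  spherical: 276 × 6/16 = 103.5
  elongated: 276 × 1/16 = 17.25
χ² = Σ (O − E)² / E
  disc-shaped: (160 − 155.25)² / 155.25 = 0.1453
  spherical: (100 − 103.5)² / 103.5 = 0.1184
  elongated: (16 − 17.25)² / 17.25 = 0.0906
χ² = 0.1453 + 0.1184 + 0.0906 = 0.3543 ≈ 0.354

0.354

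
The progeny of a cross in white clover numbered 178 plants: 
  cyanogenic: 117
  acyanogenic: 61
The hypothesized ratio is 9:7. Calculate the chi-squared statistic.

Total ratio parts = 16. Expected numbers out of 178:
  cyanogenic: 178 × 9/16 = 100.125
  acyanogenic: 178 × 7/16 = 77.875
χ² = Σ (O − E)² / E
  cyanogenic: (117 − 100.125)² / 100.125 = 2.8441
  acyanogenic: (61 − 77.875)² / 77.875 = 3.6567
χ² = 2.8441 + 3.6567 = 6.5008 ≈ 6.501

6.501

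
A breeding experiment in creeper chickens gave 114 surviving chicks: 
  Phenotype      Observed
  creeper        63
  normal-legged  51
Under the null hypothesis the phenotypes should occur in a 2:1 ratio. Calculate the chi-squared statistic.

Under the 2:1 hypothesis (Σ ratio = 3, N = 114):
  creeper: 114 × 2/3 = 76
  normal-legged: 114 × 1/3 = 38
χ² = Σ (O − E)² / E
  creeper: (63 − 76)² / 76 = 2.2237
  normal-legged: (51 − 38)² / 38 = 4.4474
χ² = 2.2237 + 4.4474 = 6.6711 ≈ 6.671

6.671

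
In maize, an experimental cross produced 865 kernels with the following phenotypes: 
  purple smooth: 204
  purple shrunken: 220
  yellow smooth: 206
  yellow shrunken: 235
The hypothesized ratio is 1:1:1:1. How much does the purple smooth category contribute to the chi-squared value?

Under the 1:1:1:1 hypothesis (Σ ratio = 4, N = 865):
  purple smooth: 865 × 1/4 = 216.25
  purple shrunken: 865 × 1/4 = 216.25
  yellow smooth: 865 × 1/4 = 216.25
  yellow shrunken: 865 × 1/4 = 216.25
Contribution of purple smooth: (204 − 216.25)² / 216.25 = 0.6939

0.694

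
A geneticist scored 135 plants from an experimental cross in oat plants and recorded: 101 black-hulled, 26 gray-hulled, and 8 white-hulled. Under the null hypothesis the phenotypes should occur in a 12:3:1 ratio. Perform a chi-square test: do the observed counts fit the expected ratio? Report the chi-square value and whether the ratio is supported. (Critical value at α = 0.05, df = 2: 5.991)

The 12:3:1 ratio has 16 parts, so with N = 135 the expected counts are:
  black-hulled: 135 × 12/16 = 101.25
  gray-hulled: 135 × 3/16 = 25.3125
  white-hulled: 135 × 1/16 = 8.4375
χ² = Σ (O − E)² / E
  black-hulled: (101 − 101.25)² / 101.25 = 0.0006
  gray-hulled: (26 − 25.3125)² / 25.3125 = 0.0187
  white-hulled: (8 − 8.4375)² / 8.4375 = 0.0227
χ² = 0.0006 + 0.0187 + 0.0227 = 0.042
Degrees of freedom = 3 − 1 = 2; critical value at α = 0.05 is 5.991.
Since 0.042 < 5.991, we fail to reject the null hypothesis — the data are consistent with the 12:3:1 ratio.

0.042; consistent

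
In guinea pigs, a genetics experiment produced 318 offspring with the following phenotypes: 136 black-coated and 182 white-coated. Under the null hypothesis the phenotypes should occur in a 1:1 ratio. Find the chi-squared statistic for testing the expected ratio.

Expected counts for N = 318 under a 1:1 ratio (total parts = 2):
  black-coated: 318 × 1/2 = 159
  white-coated: 318 × 1/2 = 159
χ² = Σ (O − E)² / E
  black-coated: (136 − 159)² / 159 = 3.3270
  white-coated: (182 − 159)² / 159 = 3.3270
χ² = 3.3270 + 3.3270 = 6.654

6.654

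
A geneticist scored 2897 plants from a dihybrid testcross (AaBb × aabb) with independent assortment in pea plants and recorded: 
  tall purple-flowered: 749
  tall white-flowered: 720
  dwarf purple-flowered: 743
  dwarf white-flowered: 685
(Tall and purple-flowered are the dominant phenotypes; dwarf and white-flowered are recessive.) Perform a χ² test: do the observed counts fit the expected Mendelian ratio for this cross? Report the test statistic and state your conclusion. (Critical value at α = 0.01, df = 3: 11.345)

A dihybrid testcross with independent assortment gives a 1:1:1:1 ratio.
Under the 1:1:1:1 hypothesis (Σ ratio = 4, N = 2897):
  tall purple-flowered: 2897 × 1/4 = 724.25
  tall white-flowered: 2897 × 1/4 = 724.25
  dwarf purple-flowered: 2897 × 1/4 = 724.25
  dwarf white-flowered: 2897 × 1/4 = 724.25
χ² = Σ (O − E)² / E
  tall purple-flowered: (749 − 724.25)² / 724.25 = 0.8458
  tall white-flowered: (720 − 724.25)² / 724.25 = 0.0249
  dwarf purple-flowered: (743 − 724.25)² / 724.25 = 0.4854
  dwarf white-flowered: (685 − 724.25)² / 724.25 = 2.1271
χ² = 0.8458 + 0.0249 + 0.4854 + 2.1271 = 3.4832 ≈ 3.483
Degrees of freedom = 4 − 1 = 3; critical value at α = 0.01 is 11.345.
Since 3.483 < 11.345, we fail to reject the null hypothesis — the data are consistent with the 1:1:1:1 ratio.

3.483; consistent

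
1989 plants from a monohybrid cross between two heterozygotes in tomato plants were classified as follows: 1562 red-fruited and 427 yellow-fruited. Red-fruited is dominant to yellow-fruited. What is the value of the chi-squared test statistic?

For a monohybrid cross between heterozygotes with complete dominance, the expected phenotypic ratio is 3:1.
Total ratio parts = 4. Expected numbers out of 1989:
  red-fruited: 1989 × 3/4 = 1491.75
  yellow-fruited: 1989 × 1/4 = 497.25
χ² = Σ (O − E)² / E
  red-fruited: (1562 − 1491.75)² / 1491.75 = 3.3082
  yellow-fruited: (427 − 497.25)² / 497.25 = 9.9247
χ² = 3.3082 + 9.9247 = 13.2329 ≈ 13.233

13.233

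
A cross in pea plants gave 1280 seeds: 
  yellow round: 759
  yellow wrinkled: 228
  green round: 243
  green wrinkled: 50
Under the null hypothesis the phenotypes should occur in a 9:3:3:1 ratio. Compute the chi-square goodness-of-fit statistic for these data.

14.000

Under the 9:3:3:1 hypothesis (Σ ratio = 16, N = 1280):
  yellow round: 1280 × 9/16 = 720
  yellow wrinkled: 1280 × 3/16 = 240
  green round: 1280 × 3/16 = 240
  green wrinkled: 1280 × 1/16 = 80
χ² = Σ (O − E)² / E
  yellow round: (759 − 720)² / 720 = 2.1125
  yellow wrinkled: (228 − 240)² / 240 = 0.6000
  green round: (243 − 240)² / 240 = 0.0375
  green wrinkled: (50 − 80)² / 80 = 11.2500
χ² = 2.1125 + 0.6000 + 0.0375 + 11.2500 = 14.000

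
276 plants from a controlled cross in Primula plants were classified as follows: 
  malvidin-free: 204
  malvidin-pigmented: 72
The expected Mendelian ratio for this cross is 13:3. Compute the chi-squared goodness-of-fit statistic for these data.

Total ratio parts = 16. Expected numbers out of 276:
  malvidin-free: 276 × 13/16 = 224.25
  malvidin-pigmented: 276 × 3/16 = 51.75
χ² = Σ (O − E)² / E
  malvidin-free: (204 − 224.25)² / 224.25 = 1.8286
  malvidin-pigmented: (72 − 51.75)² / 51.75 = 7.9239
χ² = 1.8286 + 7.9239 = 9.7525 ≈ 9.753

9.753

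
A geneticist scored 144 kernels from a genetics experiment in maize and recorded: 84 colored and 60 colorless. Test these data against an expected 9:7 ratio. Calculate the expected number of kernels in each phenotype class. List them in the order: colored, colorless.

Under the 9:7 hypothesis (Σ ratio = 16, N = 144):
  colored: 144 × 9/16 = 81
  colorless: 144 × 7/16 = 63

81, 63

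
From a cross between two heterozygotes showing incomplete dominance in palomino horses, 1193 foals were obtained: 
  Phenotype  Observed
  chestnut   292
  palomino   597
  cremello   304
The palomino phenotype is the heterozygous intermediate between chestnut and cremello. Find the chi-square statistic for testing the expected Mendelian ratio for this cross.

With incomplete dominance, a heterozygote × heterozygote cross gives a 1:2:1 phenotypic ratio.
Total ratio parts = 4. Expected numbers out of 1193:
  chestnut: 1193 × 1/4 = 298.25
  palomino: 1193 × 2/4 = 596.5
  cremello: 1193 × 1/4 = 298.25
χ² = Σ (O − E)² / E
  chestnut: (292 − 298.25)² / 298.25 = 0.1310
  palomino: (597 − 596.5)² / 596.5 = 0.0004
  cremello: (304 − 298.25)² / 298.25 = 0.1109
χ² = 0.1310 + 0.0004 + 0.1109 = 0.2423 ≈ 0.242

0.242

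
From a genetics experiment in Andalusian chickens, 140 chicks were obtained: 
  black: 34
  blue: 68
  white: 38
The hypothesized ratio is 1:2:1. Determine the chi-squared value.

The 1:2:1 ratio has 4 parts, so with N = 140 the expected counts are:
  black: 140 × 1/4 = 35
  blue: 140 × 2/4 = 70
  white: 140 × 1/4 = 35
χ² = Σ (O − E)² / E
  black: (34 − 35)² / 35 = 0.0286
  blue: (68 − 70)² / 70 = 0.0571
  white: (38 − 35)² / 35 = 0.2571
χ² = 0.0286 + 0.0571 + 0.2571 = 0.3428 ≈ 0.343

0.343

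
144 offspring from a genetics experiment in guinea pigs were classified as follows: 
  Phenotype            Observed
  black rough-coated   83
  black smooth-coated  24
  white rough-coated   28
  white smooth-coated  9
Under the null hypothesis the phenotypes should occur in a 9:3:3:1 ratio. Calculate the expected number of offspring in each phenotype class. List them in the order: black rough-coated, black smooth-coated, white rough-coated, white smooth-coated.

81, 27, 27, 9

Under the 9:3:3:1 hypothesis (Σ ratio = 16, N = 144):
  black rough-coated: 144 × 9/16 = 81
  black smooth-coated: 144 × 3/16 = 27
  white rough-coated: 144 × 3/16 = 27
  white smooth-coated: 144 × 1/16 = 9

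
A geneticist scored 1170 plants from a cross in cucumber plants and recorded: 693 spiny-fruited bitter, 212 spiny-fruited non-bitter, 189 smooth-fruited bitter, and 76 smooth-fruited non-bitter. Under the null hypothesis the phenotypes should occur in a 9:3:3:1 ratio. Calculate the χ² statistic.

The 9:3:3:1 ratio has 16 parts, so with N = 1170 the expected counts are:
  spiny-fruited bitter: 1170 × 9/16 = 658.125
  spiny-fruited non-bitter: 1170 × 3/16 = 219.375
  smooth-fruited bitter: 1170 × 3/16 = 219.375
  smooth-fruited non-bitter: 1170 × 1/16 = 73.125
χ² = Σ (O − E)² / E
  spiny-fruited bitter: (693 − 658.125)² / 658.125 = 1.8481
  spiny-fruited non-bitter: (212 − 219.375)² / 219.375 = 0.2479
  smooth-fruited bitter: (189 − 219.375)² / 219.375 = 4.2058
  smooth-fruited non-bitter: (76 − 73.125)² / 73.125 = 0.1130
χ² = 1.8481 + 0.2479 + 4.2058 + 0.1130 = 6.4148 ≈ 6.415

6.415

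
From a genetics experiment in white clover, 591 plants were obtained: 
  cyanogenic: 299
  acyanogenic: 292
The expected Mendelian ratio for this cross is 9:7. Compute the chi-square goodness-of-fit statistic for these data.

7.687

Total ratio parts = 16. Expected numbers out of 591:
  cyanogenic: 591 × 9/16 = 332.4375
  acyanogenic: 591 × 7/16 = 258.5625
χ² = Σ (O − E)² / E
  cyanogenic: (299 − 332.4375)² / 332.4375 = 3.3632
  acyanogenic: (292 − 258.5625)² / 258.5625 = 4.3242
χ² = 3.3632 + 4.3242 = 7.6874 ≈ 7.687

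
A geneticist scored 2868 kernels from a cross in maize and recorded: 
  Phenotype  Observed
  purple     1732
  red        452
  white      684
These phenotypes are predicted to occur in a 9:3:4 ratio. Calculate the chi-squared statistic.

Under the 9:3:4 hypothesis (Σ ratio = 16, N = 2868):
  purple: 2868 × 9/16 = 1613.25
  red: 2868 × 3/16 = 537.75
  white: 2868 × 4/16 = 717
χ² = Σ (O − E)² / E
  purple: (1732 − 1613.25)² / 1613.25 = 8.7411
  red: (452 − 537.75)² / 537.75 = 13.6738
  white: (684 − 717)² / 717 = 1.5188
χ² = 8.7411 + 13.6738 + 1.5188 = 23.9337 ≈ 23.934

23.934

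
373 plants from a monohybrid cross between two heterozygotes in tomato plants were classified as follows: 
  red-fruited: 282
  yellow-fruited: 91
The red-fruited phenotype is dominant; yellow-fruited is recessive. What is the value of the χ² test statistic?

For a monohybrid cross between heterozygotes with complete dominance, the expected phenotypic ratio is 3:1.
Under the 3:1 hypothesis (Σ ratio = 4, N = 373):
  red-fruited: 373 × 3/4 = 279.75
  yellow-fruited: 373 × 1/4 = 93.25
χ² = Σ (O − E)² / E
  red-fruited: (282 − 279.75)² / 279.75 = 0.0181
  yellow-fruited: (91 − 93.25)² / 93.25 = 0.0543
χ² = 0.0181 + 0.0543 = 0.0724 ≈ 0.072

0.072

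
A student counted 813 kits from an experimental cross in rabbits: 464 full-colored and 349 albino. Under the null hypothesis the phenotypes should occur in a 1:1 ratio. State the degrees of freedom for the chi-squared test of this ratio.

A goodness-of-fit test with 2 phenotype classes has df = 2 − 1 = 1.

1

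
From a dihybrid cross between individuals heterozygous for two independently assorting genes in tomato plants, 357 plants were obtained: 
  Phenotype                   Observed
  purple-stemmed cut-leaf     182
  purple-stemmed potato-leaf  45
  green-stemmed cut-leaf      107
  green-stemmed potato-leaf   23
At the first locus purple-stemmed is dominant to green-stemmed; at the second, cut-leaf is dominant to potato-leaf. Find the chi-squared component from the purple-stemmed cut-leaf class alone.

A dihybrid F₂ with independent assortment and complete dominance at both loci gives a 9:3:3:1 phenotypic ratio.
Expected counts for N = 357 under a 9:3:3:1 ratio (total parts = 16):
  purple-stemmed cut-leaf: 357 × 9/16 = 200.8125
  purple-stemmed potato-leaf: 357 × 3/16 = 66.9375
  green-stemmed cut-leaf: 357 × 3/16 = 66.9375
  green-stemmed potato-leaf: 357 × 1/16 = 22.3125
Contribution of purple-stemmed cut-leaf: (182 − 200.8125)² / 200.8125 = 1.7624

1.762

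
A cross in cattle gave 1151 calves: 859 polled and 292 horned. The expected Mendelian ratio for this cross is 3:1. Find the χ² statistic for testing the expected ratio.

Under the 3:1 hypothesis (Σ ratio = 4, N = 1151):
  polled: 1151 × 3/4 = 863.25
  horned: 1151 × 1/4 = 287.75
χ² = Σ (O − E)² / E
  polled: (859 − 863.25)² / 863.25 = 0.0209
  horned: (292 − 287.75)² / 287.75 = 0.0628
χ² = 0.0209 + 0.0628 = 0.0837 ≈ 0.084

0.084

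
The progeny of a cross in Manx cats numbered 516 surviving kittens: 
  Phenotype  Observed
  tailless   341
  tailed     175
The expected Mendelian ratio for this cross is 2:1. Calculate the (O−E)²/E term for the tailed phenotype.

Total ratio parts = 3. Expected numbers out of 516:
  tailless: 516 × 2/3 = 344
  tailed: 516 × 1/3 = 172
Contribution of tailed: (175 − 172)² / 172 = 0.0523

0.052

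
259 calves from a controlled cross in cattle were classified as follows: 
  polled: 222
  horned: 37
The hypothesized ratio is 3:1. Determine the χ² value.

Total ratio parts = 4. Expected numbers out of 259:
  polled: 259 × 3/4 = 194.25
  horned: 259 × 1/4 = 64.75
χ² = Σ (O − E)² / E
  polled: (222 − 194.25)² / 194.25 = 3.9643
  horned: (37 − 64.75)² / 64.75 = 11.8929
χ² = 3.9643 + 11.8929 = 15.8572 ≈ 15.857

15.857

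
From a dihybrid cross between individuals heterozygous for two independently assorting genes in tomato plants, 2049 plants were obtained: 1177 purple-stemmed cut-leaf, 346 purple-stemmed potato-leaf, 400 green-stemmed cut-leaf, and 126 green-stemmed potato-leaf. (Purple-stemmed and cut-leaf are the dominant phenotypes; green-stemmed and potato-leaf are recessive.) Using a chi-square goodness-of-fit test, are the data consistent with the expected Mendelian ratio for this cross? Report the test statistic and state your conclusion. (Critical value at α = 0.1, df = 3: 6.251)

4.998; consistent

A dihybrid F₂ with independent assortment and complete dominance at both loci gives a 9:3:3:1 phenotypic ratio.
The 9:3:3:1 ratio has 16 parts, so with N = 2049 the expected counts are:
  purple-stemmed cut-leaf: 2049 × 9/16 = 1152.5625
  purple-stemmed potato-leaf: 2049 × 3/16 = 384.1875
  green-stemmed cut-leaf: 2049 × 3/16 = 384.1875
  green-stemmed potato-leaf: 2049 × 1/16 = 128.0625
χ² = Σ (O − E)² / E
  purple-stemmed cut-leaf: (1177 − 1152.5625)² / 1152.5625 = 0.5181
  purple-stemmed potato-leaf: (346 − 384.1875)² / 384.1875 = 3.7958
  green-stemmed cut-leaf: (400 − 384.1875)² / 384.1875 = 0.6508
  green-stemmed potato-leaf: (126 − 128.0625)² / 128.0625 = 0.0332
χ² = 0.5181 + 3.7958 + 0.6508 + 0.0332 = 4.9979 ≈ 4.998
Degrees of freedom = 4 − 1 = 3; critical value at α = 0.1 is 6.251.
Since 4.998 < 6.251, we fail to reject the null hypothesis — the data are consistent with the 9:3:3:1 ratio.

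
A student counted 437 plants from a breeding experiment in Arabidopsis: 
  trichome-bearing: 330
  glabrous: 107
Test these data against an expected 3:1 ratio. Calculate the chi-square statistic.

0.062

The 3:1 ratio has 4 parts, so with N = 437 the expected counts are:
  trichome-bearing: 437 × 3/4 = 327.75
  glabrous: 437 × 1/4 = 109.25
χ² = Σ (O − E)² / E
  trichome-bearing: (330 − 327.75)² / 327.75 = 0.0154
  glabrous: (107 − 109.25)² / 109.25 = 0.0463
χ² = 0.0154 + 0.0463 = 0.0617 ≈ 0.062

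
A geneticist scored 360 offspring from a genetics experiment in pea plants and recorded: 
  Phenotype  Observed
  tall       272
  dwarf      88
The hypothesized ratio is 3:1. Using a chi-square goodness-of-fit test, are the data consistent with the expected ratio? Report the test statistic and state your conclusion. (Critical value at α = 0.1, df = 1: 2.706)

0.059; consistent

The 3:1 ratio has 4 parts, so with N = 360 the expected counts are:
  tall: 360 × 3/4 = 270
  dwarf: 360 × 1/4 = 90
χ² = Σ (O − E)² / E
  tall: (272 − 270)² / 270 = 0.0148
  dwarf: (88 − 90)² / 90 = 0.0444
χ² = 0.0148 + 0.0444 = 0.0592 ≈ 0.059
Degrees of freedom = 2 − 1 = 1; critical value at α = 0.1 is 2.706.
Since 0.059 < 2.706, we fail to reject the null hypothesis — the data are consistent with the 3:1 ratio.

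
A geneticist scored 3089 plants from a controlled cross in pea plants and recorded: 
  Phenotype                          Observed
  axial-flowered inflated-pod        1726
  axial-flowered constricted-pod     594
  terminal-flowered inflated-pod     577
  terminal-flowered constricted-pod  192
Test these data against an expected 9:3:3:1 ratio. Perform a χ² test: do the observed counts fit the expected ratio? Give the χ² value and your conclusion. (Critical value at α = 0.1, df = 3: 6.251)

The 9:3:3:1 ratio has 16 parts, so with N = 3089 the expected counts are:
  axial-flowered inflated-pod: 3089 × 9/16 = 1737.5625
  axial-flowered constricted-pod: 3089 × 3/16 = 579.1875
  terminal-flowered inflated-pod: 3089 × 3/16 = 579.1875
  terminal-flowered constricted-pod: 3089 × 1/16 = 193.0625
χ² = Σ (O − E)² / E
  axial-flowered inflated-pod: (1726 − 1737.5625)² / 1737.5625 = 0.0769
  axial-flowered constricted-pod: (594 − 579.1875)² / 579.1875 = 0.3788
  terminal-flowered inflated-pod: (577 − 579.1875)² / 579.1875 = 0.0083
  terminal-flowered constricted-pod: (192 − 193.0625)² / 193.0625 = 0.0058
χ² = 0.0769 + 0.3788 + 0.0083 + 0.0058 = 0.4698 ≈ 0.470
Degrees of freedom = 4 − 1 = 3; critical value at α = 0.1 is 6.251.
Since 0.470 < 6.251, we fail to reject the null hypothesis — the data are consistent with the 9:3:3:1 ratio.

0.470; consistent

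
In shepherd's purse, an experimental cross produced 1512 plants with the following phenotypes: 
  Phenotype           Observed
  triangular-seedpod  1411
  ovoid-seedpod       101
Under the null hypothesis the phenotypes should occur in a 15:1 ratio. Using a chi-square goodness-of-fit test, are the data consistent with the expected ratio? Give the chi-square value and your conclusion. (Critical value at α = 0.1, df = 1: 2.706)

Under the 15:1 hypothesis (Σ ratio = 16, N = 1512):
  triangular-seedpod: 1512 × 15/16 = 1417.5
  ovoid-seedpod: 1512 × 1/16 = 94.5
χ² = Σ (O − E)² / E
  triangular-seedpod: (1411 − 1417.5)² / 1417.5 = 0.0298
  ovoid-seedpod: (101 − 94.5)² / 94.5 = 0.4471
χ² = 0.0298 + 0.4471 = 0.4769 ≈ 0.477
Degrees of freedom = 2 − 1 = 1; critical value at α = 0.1 is 2.706.
Since 0.477 < 2.706, we fail to reject the null hypothesis — the data are consistent with the 15:1 ratio.

0.477; consistent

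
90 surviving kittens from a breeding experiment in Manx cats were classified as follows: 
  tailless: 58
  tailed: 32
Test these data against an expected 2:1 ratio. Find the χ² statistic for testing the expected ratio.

0.200

Total ratio parts = 3. Expected numbers out of 90:
  tailless: 90 × 2/3 = 60
  tailed: 90 × 1/3 = 30
χ² = Σ (O − E)² / E
  tailless: (58 − 60)² / 60 = 0.0667
  tailed: (32 − 30)² / 30 = 0.1333
χ² = 0.0667 + 0.1333 = 0.200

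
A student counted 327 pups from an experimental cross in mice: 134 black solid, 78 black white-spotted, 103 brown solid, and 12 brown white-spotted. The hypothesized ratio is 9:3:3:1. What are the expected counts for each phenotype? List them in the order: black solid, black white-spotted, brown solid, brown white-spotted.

183.9375, 61.3125, 61.3125, 20.4375

Expected counts for N = 327 under a 9:3:3:1 ratio (total parts = 16):
  black solid: 327 × 9/16 = 183.9375
  black white-spotted: 327 × 3/16 = 61.3125
  brown solid: 327 × 3/16 = 61.3125
  brown white-spotted: 327 × 1/16 = 20.4375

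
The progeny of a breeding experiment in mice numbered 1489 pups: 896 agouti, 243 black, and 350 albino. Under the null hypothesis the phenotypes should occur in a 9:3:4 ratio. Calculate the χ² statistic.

10.098

Under the 9:3:4 hypothesis (Σ ratio = 16, N = 1489):
  agouti: 1489 × 9/16 = 837.5625
  black: 1489 × 3/16 = 279.1875
  albino: 1489 × 4/16 = 372.25
χ² = Σ (O − E)² / E
  agouti: (896 − 837.5625)² / 837.5625 = 4.0772
  black: (243 − 279.1875)² / 279.1875 = 4.6905
  albino: (350 − 372.25)² / 372.25 = 1.3299
χ² = 4.0772 + 4.6905 + 1.3299 = 10.0976 ≈ 10.098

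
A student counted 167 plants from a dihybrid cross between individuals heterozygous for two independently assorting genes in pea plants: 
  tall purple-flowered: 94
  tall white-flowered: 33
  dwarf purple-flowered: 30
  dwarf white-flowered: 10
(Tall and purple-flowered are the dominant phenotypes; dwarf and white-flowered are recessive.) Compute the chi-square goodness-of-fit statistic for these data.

A dihybrid F₂ with independent assortment and complete dominance at both loci gives a 9:3:3:1 phenotypic ratio.
The 9:3:3:1 ratio has 16 parts, so with N = 167 the expected counts are:
  tall purple-flowered: 167 × 9/16 = 93.9375
  tall white-flowered: 167 × 3/16 = 31.3125
  dwarf purple-flowered: 167 × 3/16 = 31.3125
  dwarf white-flowered: 167 × 1/16 = 10.4375
χ² = Σ (O − E)² / E
  tall purple-flowered: (94 − 93.9375)² / 93.9375 = 0.0000
  tall white-flowered: (33 − 31.3125)² / 31.3125 = 0.0909
  dwarf purple-flowered: (30 − 31.3125)² / 31.3125 = 0.0550
  dwarf white-flowered: (10 − 10.4375)² / 10.4375 = 0.0183
χ² = 0.0000 + 0.0909 + 0.0550 + 0.0183 = 0.1642 ≈ 0.164

0.164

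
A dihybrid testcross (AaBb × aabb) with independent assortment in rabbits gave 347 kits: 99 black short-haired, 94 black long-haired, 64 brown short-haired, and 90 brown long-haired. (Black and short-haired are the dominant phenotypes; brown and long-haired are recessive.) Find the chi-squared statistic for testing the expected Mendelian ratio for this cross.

8.424

A dihybrid testcross with independent assortment gives a 1:1:1:1 ratio.
Expected counts for N = 347 under a 1:1:1:1 ratio (total parts = 4):
  black short-haired: 347 × 1/4 = 86.75
  black long-haired: 347 × 1/4 = 86.75
  brown short-haired: 347 × 1/4 = 86.75
  brown long-haired: 347 × 1/4 = 86.75
χ² = Σ (O − E)² / E
  black short-haired: (99 − 86.75)² / 86.75 = 1.7298
  black long-haired: (94 − 86.75)² / 86.75 = 0.6059
  brown short-haired: (64 − 86.75)² / 86.75 = 5.9661
  brown long-haired: (90 − 86.75)² / 86.75 = 0.1218
χ² = 1.7298 + 0.6059 + 5.9661 + 0.1218 = 8.4236 ≈ 8.424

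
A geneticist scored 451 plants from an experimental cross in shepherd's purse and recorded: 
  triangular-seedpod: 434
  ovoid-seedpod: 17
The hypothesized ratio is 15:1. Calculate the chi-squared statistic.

4.736

Under the 15:1 hypothesis (Σ ratio = 16, N = 451):
  triangular-seedpod: 451 × 15/16 = 422.8125
  ovoid-seedpod: 451 × 1/16 = 28.1875
χ² = Σ (O − E)² / E
  triangular-seedpod: (434 − 422.8125)² / 422.8125 = 0.2960
  ovoid-seedpod: (17 − 28.1875)² / 28.1875 = 4.4403
χ² = 0.2960 + 4.4403 = 4.7363 ≈ 4.736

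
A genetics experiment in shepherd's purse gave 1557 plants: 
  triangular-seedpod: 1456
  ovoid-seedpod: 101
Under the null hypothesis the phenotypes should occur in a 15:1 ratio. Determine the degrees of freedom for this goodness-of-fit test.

A goodness-of-fit test with 2 phenotype classes has df = 2 − 1 = 1.

1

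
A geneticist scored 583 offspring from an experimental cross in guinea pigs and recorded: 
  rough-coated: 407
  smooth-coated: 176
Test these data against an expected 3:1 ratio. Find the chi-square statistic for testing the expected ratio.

8.371

Under the 3:1 hypothesis (Σ ratio = 4, N = 583):
  rough-coated: 583 × 3/4 = 437.25
  smooth-coated: 583 × 1/4 = 145.75
χ² = Σ (O − E)² / E
  rough-coated: (407 − 437.25)² / 437.25 = 2.0928
  smooth-coated: (176 − 145.75)² / 145.75 = 6.2783
χ² = 2.0928 + 6.2783 = 8.3711 ≈ 8.371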